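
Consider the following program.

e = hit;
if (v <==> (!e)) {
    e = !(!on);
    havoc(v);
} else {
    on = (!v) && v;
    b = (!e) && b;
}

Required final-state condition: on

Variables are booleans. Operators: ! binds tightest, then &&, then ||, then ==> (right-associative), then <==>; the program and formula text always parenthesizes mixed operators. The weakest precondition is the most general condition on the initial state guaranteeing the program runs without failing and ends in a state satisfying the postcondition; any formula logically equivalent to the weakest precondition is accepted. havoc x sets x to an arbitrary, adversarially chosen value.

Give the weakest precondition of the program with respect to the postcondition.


Working backward. After the program, on must hold.
Then branch requires on; else branch requires false.
Before the if: ((v <==> (!e)) ==> on) && (v <==> (!e))
Before e := hit: ((v <==> (!hit)) ==> on) && (v <==> (!hit))
Answer: WP = ((v <==> (!hit)) ==> on) && (v <==> (!hit))


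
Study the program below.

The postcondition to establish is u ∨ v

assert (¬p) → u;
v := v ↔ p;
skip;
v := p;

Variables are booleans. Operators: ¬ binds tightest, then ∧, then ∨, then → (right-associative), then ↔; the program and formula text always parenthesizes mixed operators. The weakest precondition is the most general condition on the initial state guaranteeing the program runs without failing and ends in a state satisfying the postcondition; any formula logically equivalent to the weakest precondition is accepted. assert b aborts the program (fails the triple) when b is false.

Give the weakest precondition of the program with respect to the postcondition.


Working backward. After the program, u ∨ v must hold.
Before v := p: u ∨ p
Before skip: u ∨ p
Before v := v ↔ p: u ∨ p
Before assert (¬p) → u: ((¬p) → u) ∧ (u ∨ p)
Answer: WP = ((¬p) → u) ∧ (u ∨ p)


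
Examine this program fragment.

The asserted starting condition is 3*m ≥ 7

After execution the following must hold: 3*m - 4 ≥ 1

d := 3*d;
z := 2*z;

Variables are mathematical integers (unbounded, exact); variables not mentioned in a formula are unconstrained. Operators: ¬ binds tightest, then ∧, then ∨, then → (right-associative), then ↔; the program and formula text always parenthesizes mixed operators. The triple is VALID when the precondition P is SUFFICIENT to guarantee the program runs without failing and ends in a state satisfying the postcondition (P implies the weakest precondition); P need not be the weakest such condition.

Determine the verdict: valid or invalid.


Working backward. After the program, the postcondition 3*m - 4 ≥ 1 must hold; in canonical form it is 3*m ≥ 5.
Before z := 2*z: 3*m ≥ 5
Before d := 3*d: 3*m ≥ 5
The weakest precondition is 3*m ≥ 5.
Check whether 3*m ≥ 7 implies it.
Every state satisfying the precondition satisfies the weakest precondition: the implication holds.
Answer: valid


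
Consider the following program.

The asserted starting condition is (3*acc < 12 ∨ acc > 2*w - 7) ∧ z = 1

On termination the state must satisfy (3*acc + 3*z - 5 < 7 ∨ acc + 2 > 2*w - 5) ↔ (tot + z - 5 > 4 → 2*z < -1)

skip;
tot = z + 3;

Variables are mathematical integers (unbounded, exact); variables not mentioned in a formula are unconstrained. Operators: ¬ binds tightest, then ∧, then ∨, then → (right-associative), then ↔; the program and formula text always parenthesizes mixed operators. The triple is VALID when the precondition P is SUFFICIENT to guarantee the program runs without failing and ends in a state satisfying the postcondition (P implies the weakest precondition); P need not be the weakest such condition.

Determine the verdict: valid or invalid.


Working backward. After the program, the postcondition (3*acc + 3*z - 5 < 7 ∨ acc + 2 > 2*w - 5) ↔ (tot + z - 5 > 4 → 2*z < -1) must hold; in canonical form it is (3*acc + 3*z < 12 ∨ acc > 2*w - 7) ↔ (tot + z > 9 → 2*z < -1).
Before tot := z + 3: (3*acc + 3*z < 12 ∨ acc > 2*w - 7) ↔ (2*z > 6 → 2*z < -1)
Before skip: (3*acc + 3*z < 12 ∨ acc > 2*w - 7) ↔ (2*z > 6 → 2*z < -1)
The weakest precondition is (3*acc + 3*z < 12 ∨ acc > 2*w - 7) ↔ (2*z > 6 → 2*z < -1).
Check whether (3*acc < 12 ∨ acc > 2*w - 7) ∧ z = 1 implies it.
Countermodel: at the initial state acc = 3, w = 5, z = 1, the precondition holds but the weakest precondition fails.
Answer: invalid


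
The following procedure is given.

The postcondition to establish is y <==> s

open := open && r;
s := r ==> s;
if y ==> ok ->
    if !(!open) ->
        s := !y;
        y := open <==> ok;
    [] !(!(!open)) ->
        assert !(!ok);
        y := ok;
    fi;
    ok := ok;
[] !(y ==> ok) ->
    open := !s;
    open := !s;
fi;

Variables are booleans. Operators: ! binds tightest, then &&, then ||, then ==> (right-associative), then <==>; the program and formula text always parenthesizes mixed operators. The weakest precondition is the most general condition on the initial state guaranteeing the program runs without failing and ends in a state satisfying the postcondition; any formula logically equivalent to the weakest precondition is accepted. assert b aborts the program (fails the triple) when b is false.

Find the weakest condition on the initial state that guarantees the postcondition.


Working backward. After the program, y <==> s must hold.
Then branch requires (open ==> ((open <==> ok) <==> (!y))) && ((!open) ==> (ok && (ok <==> s))); else branch requires y <==> s.
Before the if: ((y ==> ok) ==> ((open ==> ((open <==> ok) <==> (!y))) && ((!open) ==> (ok && (ok <==> s))))) && ((!(y ==> ok)) ==> (y <==> s))
Before s := r ==> s: ((y ==> ok) ==> ((open ==> ((open <==> ok) <==> (!y))) && ((!open) ==> (ok && (ok <==> (r ==> s)))))) && ((!(y ==> ok)) ==> (y <==> (r ==> s)))
Before open := open && r: ((y ==> ok) ==> (((open && r) ==> (((open && r) <==> ok) <==> (!y))) && ((!(open && r)) ==> (ok && (ok <==> (r ==> s)))))) && ((!(y ==> ok)) ==> (y <==> (r ==> s)))
Answer: WP = ((y ==> ok) ==> (((open && r) ==> (((open && r) <==> ok) <==> (!y))) && ((!(open && r)) ==> (ok && (ok <==> (r ==> s)))))) && ((!(y ==> ok)) ==> (y <==> (r ==> s)))


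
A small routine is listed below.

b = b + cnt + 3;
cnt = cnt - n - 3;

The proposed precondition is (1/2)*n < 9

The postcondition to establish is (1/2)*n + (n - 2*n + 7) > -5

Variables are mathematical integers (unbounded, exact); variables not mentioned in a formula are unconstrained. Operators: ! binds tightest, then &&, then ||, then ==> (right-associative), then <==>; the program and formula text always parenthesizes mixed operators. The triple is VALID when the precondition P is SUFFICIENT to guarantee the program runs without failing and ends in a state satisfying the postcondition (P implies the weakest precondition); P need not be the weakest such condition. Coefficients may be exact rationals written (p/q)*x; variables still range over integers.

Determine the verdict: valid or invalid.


Working backward. After the program, the postcondition (1/2)*n + (n - 2*n + 7) > -5 must hold; in canonical form it is (1/2)*n < 12.
Before cnt := cnt - n - 3: (1/2)*n < 12
Before b := b + cnt + 3: (1/2)*n < 12
The weakest precondition is (1/2)*n < 12.
Check whether (1/2)*n < 9 implies it.
Every state satisfying the precondition satisfies the weakest precondition: the implication holds.
Answer: valid


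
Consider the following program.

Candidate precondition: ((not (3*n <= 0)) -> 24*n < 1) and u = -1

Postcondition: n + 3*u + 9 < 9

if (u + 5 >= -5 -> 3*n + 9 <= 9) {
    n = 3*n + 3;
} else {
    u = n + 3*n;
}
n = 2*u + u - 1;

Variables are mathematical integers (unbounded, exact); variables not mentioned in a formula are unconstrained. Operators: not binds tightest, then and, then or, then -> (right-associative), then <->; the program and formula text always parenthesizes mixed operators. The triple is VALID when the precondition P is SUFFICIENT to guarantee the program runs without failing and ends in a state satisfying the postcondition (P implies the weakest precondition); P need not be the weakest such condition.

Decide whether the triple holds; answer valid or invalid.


Working backward. After the program, the postcondition n + 3*u + 9 < 9 must hold; in canonical form it is n + 3*u < 0.
Before n := 2*u + u - 1: 6*u < 1
Then branch requires 6*u < 1; else branch requires 24*n < 1.
Before the if: ((u >= -10 -> 3*n <= 0) -> 6*u < 1) and ((not (u >= -10 -> 3*n <= 0)) -> 24*n < 1)
The weakest precondition is ((u >= -10 -> 3*n <= 0) -> 6*u < 1) and ((not (u >= -10 -> 3*n <= 0)) -> 24*n < 1).
Check whether ((not (3*n <= 0)) -> 24*n < 1) and u = -1 implies it.
Every state satisfying the precondition satisfies the weakest precondition: the implication holds.
Answer: valid


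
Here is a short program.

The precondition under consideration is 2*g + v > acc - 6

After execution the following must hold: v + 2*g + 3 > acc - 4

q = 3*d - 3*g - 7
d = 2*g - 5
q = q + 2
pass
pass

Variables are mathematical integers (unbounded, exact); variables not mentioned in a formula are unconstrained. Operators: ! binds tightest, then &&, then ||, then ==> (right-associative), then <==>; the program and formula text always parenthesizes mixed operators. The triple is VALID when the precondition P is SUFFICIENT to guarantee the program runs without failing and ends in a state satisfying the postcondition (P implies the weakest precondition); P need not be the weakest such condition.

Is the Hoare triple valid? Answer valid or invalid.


Working backward. After the program, the postcondition v + 2*g + 3 > acc - 4 must hold; in canonical form it is 2*g + v > acc - 7.
Before skip: 2*g + v > acc - 7
Before skip: 2*g + v > acc - 7
Before q := q + 2: 2*g + v > acc - 7
Before d := 2*g - 5: 2*g + v > acc - 7
Before q := 3*d - 3*g - 7: 2*g + v > acc - 7
The weakest precondition is 2*g + v > acc - 7.
Check whether 2*g + v > acc - 6 implies it.
Every state satisfying the precondition satisfies the weakest precondition: the implication holds.
Answer: valid


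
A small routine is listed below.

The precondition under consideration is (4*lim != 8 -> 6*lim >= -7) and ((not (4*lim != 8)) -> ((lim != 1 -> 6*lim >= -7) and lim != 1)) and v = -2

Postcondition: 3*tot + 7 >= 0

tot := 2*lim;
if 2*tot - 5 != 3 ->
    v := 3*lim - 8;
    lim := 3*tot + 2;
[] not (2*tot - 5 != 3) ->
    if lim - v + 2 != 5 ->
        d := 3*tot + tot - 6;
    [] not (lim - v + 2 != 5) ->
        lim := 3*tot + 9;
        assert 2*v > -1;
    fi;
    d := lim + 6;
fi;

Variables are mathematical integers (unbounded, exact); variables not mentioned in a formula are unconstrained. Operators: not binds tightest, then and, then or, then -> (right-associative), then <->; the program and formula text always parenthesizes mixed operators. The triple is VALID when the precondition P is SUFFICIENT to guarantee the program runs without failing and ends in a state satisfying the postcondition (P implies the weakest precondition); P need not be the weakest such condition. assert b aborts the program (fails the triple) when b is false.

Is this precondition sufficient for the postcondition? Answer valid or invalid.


Working backward. After the program, the postcondition 3*tot + 7 >= 0 must hold; in canonical form it is 3*tot >= -7.
Then branch requires 3*tot >= -7; else branch requires (lim != v + 3 -> 3*tot >= -7) and ((not (lim != v + 3)) -> (2*v > -1 and 3*tot >= -7)).
Before the if: (2*tot != 8 -> 3*tot >= -7) and ((not (2*tot != 8)) -> ((lim != v + 3 -> 3*tot >= -7) and ((not (lim != v + 3)) -> (2*v > -1 and 3*tot >= -7))))
Before tot := 2*lim: (4*lim != 8 -> 6*lim >= -7) and ((not (4*lim != 8)) -> ((lim != v + 3 -> 6*lim >= -7) and ((not (lim != v + 3)) -> (2*v > -1 and 6*lim >= -7))))
The weakest precondition is (4*lim != 8 -> 6*lim >= -7) and ((not (4*lim != 8)) -> ((lim != v + 3 -> 6*lim >= -7) and ((not (lim != v + 3)) -> (2*v > -1 and 6*lim >= -7)))).
Check whether (4*lim != 8 -> 6*lim >= -7) and ((not (4*lim != 8)) -> ((lim != 1 -> 6*lim >= -7) and lim != 1)) and v = -2 implies it.
Every state satisfying the precondition satisfies the weakest precondition: the implication holds.
Answer: valid


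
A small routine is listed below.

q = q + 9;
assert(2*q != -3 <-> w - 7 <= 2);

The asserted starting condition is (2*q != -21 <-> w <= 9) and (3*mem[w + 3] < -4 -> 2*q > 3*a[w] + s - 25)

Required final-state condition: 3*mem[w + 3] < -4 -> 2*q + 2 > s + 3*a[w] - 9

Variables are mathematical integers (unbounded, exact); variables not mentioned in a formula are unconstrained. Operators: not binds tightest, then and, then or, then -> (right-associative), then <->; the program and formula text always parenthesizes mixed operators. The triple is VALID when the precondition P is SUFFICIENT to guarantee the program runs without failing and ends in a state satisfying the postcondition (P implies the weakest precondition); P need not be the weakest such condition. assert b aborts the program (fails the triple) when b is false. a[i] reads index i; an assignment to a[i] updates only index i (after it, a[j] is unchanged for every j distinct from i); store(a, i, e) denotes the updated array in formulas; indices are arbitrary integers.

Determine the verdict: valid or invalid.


Working backward. After the program, the postcondition 3*mem[w + 3] < -4 -> 2*q + 2 > s + 3*a[w] - 9 must hold; in canonical form it is 3*mem[w + 3] < -4 -> 2*q > 3*a[w] + s - 11.
Before assert 2*q != -3 <-> w - 7 <= 2: (2*q != -3 <-> w <= 9) and (3*mem[w + 3] < -4 -> 2*q > 3*a[w] + s - 11)
Before q := q + 9: (2*q != -21 <-> w <= 9) and (3*mem[w + 3] < -4 -> 2*q > 3*a[w] + s - 29)
The weakest precondition is (2*q != -21 <-> w <= 9) and (3*mem[w + 3] < -4 -> 2*q > 3*a[w] + s - 29).
Check whether (2*q != -21 <-> w <= 9) and (3*mem[w + 3] < -4 -> 2*q > 3*a[w] + s - 25) implies it.
Every state satisfying the precondition satisfies the weakest precondition: the implication holds.
Answer: valid


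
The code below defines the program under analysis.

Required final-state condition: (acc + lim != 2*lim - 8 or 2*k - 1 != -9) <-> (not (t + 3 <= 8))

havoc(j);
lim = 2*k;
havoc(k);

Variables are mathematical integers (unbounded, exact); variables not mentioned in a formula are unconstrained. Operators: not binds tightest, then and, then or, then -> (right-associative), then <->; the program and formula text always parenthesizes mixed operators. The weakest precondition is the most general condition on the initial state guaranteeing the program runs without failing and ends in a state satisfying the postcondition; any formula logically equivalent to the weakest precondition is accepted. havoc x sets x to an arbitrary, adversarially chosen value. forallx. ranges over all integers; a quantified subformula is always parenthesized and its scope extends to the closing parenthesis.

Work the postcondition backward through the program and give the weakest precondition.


Working backward. After the program, the postcondition (acc + lim != 2*lim - 8 or 2*k - 1 != -9) <-> (not (t + 3 <= 8)) must hold; in canonical form it is (acc != lim - 8 or 2*k != -8) <-> (not (t <= 5)).
Before havoc k: forall k_1. ((acc != lim - 8 or 2*k_1 != -8) <-> (not (t <= 5)))
Before lim := 2*k: forall k_1. ((acc != 2*k - 8 or 2*k_1 != -8) <-> (not (t <= 5)))
Before havoc j: forall k_1. ((acc != 2*k - 8 or 2*k_1 != -8) <-> (not (t <= 5)))
Answer: WP = forall k_1. ((acc != 2*k - 8 or 2*k_1 != -8) <-> (not (t <= 5)))


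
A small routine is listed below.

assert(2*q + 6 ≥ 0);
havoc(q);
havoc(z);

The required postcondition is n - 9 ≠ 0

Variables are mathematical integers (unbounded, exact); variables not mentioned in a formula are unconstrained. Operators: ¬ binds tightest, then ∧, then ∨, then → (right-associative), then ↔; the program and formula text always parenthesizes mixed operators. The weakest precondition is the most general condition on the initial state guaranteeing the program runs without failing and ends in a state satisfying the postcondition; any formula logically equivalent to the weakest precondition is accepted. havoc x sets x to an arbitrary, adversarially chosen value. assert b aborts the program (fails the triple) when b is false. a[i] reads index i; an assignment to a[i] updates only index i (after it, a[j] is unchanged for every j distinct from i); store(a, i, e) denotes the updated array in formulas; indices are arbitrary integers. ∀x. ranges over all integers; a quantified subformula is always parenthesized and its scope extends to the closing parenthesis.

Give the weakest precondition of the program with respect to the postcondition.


Working backward. After the program, the postcondition n - 9 ≠ 0 must hold; in canonical form it is n ≠ 9.
Before havoc z: n ≠ 9
Before havoc q: n ≠ 9
Before assert 2*q + 6 ≥ 0: 2*q ≥ -6 ∧ n ≠ 9
Answer: WP = 2*q ≥ -6 ∧ n ≠ 9


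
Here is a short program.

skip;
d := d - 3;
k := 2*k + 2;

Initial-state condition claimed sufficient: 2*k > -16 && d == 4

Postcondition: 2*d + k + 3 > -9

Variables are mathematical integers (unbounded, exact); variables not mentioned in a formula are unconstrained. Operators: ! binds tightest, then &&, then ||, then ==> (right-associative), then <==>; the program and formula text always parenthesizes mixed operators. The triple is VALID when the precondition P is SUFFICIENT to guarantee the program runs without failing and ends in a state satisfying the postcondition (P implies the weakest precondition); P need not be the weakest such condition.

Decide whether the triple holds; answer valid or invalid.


Working backward. After the program, the postcondition 2*d + k + 3 > -9 must hold; in canonical form it is 2*d + k > -12.
Before k := 2*k + 2: 2*d + 2*k > -14
Before d := d - 3: 2*d + 2*k > -8
Before skip: 2*d + 2*k > -8
The weakest precondition is 2*d + 2*k > -8.
Check whether 2*k > -16 && d == 4 implies it.
Every state satisfying the precondition satisfies the weakest precondition: the implication holds.
Answer: valid


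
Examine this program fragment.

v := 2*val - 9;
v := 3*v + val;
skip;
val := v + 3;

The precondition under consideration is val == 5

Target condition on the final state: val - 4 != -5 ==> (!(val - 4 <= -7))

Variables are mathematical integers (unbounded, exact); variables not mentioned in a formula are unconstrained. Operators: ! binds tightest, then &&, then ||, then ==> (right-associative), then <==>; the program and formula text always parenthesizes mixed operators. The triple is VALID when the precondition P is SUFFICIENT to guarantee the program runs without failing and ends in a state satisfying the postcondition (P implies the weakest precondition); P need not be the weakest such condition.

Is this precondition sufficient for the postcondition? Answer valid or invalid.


Working backward. After the program, the postcondition val - 4 != -5 ==> (!(val - 4 <= -7)) must hold; in canonical form it is val != -1 ==> (!(val <= -3)).
Before val := v + 3: v != -4 ==> (!(v <= -6))
Before skip: v != -4 ==> (!(v <= -6))
Before v := 3*v + val: 3*v + val != -4 ==> (!(3*v + val <= -6))
Before v := 2*val - 9: 7*val != 23 ==> (!(7*val <= 21))
The weakest precondition is 7*val != 23 ==> (!(7*val <= 21)).
Check whether val == 5 implies it.
Every state satisfying the precondition satisfies the weakest precondition: the implication holds.
Answer: valid


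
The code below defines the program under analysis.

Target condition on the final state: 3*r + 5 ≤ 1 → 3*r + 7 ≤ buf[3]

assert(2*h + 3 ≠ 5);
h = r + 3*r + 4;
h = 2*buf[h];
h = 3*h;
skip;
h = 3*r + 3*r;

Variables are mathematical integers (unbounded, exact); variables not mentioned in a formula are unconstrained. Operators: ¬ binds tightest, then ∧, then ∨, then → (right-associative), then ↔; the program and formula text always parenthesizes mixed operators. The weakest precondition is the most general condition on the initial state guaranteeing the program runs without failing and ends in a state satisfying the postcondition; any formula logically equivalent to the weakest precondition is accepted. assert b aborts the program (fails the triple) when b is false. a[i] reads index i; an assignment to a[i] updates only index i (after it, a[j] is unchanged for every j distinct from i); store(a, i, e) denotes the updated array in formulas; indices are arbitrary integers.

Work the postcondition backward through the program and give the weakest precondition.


Working backward. After the program, the postcondition 3*r + 5 ≤ 1 → 3*r + 7 ≤ buf[3] must hold; in canonical form it is 3*r ≤ -4 → 3*r ≤ buf[3] - 7.
Before h := 3*r + 3*r: 3*r ≤ -4 → 3*r ≤ buf[3] - 7
Before skip: 3*r ≤ -4 → 3*r ≤ buf[3] - 7
Before h := 3*h: 3*r ≤ -4 → 3*r ≤ buf[3] - 7
Before h := 2*buf[h]: 3*r ≤ -4 → 3*r ≤ buf[3] - 7
Before h := r + 3*r + 4: 3*r ≤ -4 → 3*r ≤ buf[3] - 7
Before assert 2*h + 3 ≠ 5: 2*h ≠ 2 ∧ (3*r ≤ -4 → 3*r ≤ buf[3] - 7)
Answer: WP = 2*h ≠ 2 ∧ (3*r ≤ -4 → 3*r ≤ buf[3] - 7)


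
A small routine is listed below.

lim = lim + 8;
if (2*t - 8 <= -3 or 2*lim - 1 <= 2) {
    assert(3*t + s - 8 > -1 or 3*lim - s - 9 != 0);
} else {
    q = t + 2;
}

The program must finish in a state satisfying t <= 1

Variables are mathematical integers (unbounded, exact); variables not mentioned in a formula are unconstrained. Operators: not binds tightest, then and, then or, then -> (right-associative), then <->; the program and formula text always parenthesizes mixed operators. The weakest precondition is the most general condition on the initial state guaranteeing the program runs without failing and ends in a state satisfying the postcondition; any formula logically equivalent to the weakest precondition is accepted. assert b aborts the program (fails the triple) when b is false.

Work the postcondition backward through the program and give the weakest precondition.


Working backward. After the program, t <= 1 must hold.
Then branch requires (s + 3*t > 7 or 3*lim != s + 9) and t <= 1; else branch requires t <= 1.
Before the if: ((2*t <= 5 or 2*lim <= 3) -> ((s + 3*t > 7 or 3*lim != s + 9) and t <= 1)) and ((not (2*t <= 5 or 2*lim <= 3)) -> t <= 1)
Before lim := lim + 8: ((2*t <= 5 or 2*lim <= -13) -> ((s + 3*t > 7 or 3*lim != s - 15) and t <= 1)) and ((not (2*t <= 5 or 2*lim <= -13)) -> t <= 1)
Answer: WP = ((2*t <= 5 or 2*lim <= -13) -> ((s + 3*t > 7 or 3*lim != s - 15) and t <= 1)) and ((not (2*t <= 5 or 2*lim <= -13)) -> t <= 1)


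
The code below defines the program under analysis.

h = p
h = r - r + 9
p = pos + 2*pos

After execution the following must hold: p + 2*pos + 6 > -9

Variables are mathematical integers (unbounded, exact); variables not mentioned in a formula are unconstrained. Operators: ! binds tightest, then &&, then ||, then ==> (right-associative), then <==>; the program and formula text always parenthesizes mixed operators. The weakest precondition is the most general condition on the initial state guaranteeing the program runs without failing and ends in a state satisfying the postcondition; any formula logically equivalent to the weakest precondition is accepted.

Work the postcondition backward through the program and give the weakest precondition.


Working backward. After the program, the postcondition p + 2*pos + 6 > -9 must hold; in canonical form it is p + 2*pos > -15.
Before p := pos + 2*pos: 5*pos > -15
Before h := r - r + 9: 5*pos > -15
Before h := p: 5*pos > -15
Answer: WP = 5*pos > -15


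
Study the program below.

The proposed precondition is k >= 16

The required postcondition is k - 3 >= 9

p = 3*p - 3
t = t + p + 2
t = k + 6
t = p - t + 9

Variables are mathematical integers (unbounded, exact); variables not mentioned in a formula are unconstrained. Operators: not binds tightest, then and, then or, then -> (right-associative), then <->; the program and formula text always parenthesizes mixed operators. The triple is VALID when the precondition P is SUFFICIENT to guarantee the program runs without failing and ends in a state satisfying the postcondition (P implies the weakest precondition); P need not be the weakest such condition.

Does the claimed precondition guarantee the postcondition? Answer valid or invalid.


Working backward. After the program, the postcondition k - 3 >= 9 must hold; in canonical form it is k >= 12.
Before t := p - t + 9: k >= 12
Before t := k + 6: k >= 12
Before t := t + p + 2: k >= 12
Before p := 3*p - 3: k >= 12
The weakest precondition is k >= 12.
Check whether k >= 16 implies it.
Every state satisfying the precondition satisfies the weakest precondition: the implication holds.
Answer: valid


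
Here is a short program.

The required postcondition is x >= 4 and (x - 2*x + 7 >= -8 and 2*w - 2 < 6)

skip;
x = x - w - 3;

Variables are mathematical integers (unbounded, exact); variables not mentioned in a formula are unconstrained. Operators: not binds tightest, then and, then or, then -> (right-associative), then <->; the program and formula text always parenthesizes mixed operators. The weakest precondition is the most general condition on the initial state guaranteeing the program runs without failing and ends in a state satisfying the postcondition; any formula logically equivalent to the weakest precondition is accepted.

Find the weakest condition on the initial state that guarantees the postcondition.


Working backward. After the program, the postcondition x >= 4 and (x - 2*x + 7 >= -8 and 2*w - 2 < 6) must hold; in canonical form it is x >= 4 and x <= 15 and 2*w < 8.
Before x := x - w - 3: x >= w + 7 and x <= w + 18 and 2*w < 8
Before skip: x >= w + 7 and x <= w + 18 and 2*w < 8
Answer: WP = x >= w + 7 and x <= w + 18 and 2*w < 8


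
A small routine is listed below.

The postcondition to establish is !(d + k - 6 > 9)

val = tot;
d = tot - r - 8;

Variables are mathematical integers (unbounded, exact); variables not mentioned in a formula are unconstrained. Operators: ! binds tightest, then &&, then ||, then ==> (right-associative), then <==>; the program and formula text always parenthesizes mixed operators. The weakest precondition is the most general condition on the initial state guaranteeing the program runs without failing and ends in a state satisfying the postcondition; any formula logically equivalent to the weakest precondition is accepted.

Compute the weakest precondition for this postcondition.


Working backward. After the program, the postcondition !(d + k - 6 > 9) must hold; in canonical form it is !(d + k > 15).
Before d := tot - r - 8: !(k + tot > r + 23)
Before val := tot: !(k + tot > r + 23)
Answer: WP = !(k + tot > r + 23)


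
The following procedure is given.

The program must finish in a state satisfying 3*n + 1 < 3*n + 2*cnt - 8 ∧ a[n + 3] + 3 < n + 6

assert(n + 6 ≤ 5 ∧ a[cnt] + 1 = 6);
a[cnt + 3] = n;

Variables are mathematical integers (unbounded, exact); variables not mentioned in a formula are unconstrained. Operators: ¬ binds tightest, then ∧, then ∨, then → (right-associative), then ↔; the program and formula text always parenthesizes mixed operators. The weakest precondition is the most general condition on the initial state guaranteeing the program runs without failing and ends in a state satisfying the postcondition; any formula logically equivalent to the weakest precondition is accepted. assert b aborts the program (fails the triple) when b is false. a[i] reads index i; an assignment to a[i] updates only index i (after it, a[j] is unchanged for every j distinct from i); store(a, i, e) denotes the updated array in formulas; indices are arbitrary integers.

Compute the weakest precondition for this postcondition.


Working backward. After the program, the postcondition 3*n + 1 < 3*n + 2*cnt - 8 ∧ a[n + 3] + 3 < n + 6 must hold; in canonical form it is 2*cnt > 9 ∧ a[n + 3] < n + 3.
Before a[cnt + 3] := n: 2*cnt > 9 ∧ store(a, cnt + 3, n)[n + 3] < n + 3
Before assert n + 6 ≤ 5 ∧ a[cnt] + 1 = 6: n ≤ -1 ∧ a[cnt] = 5 ∧ 2*cnt > 9 ∧ store(a, cnt + 3, n)[n + 3] < n + 3
Answer: WP = n ≤ -1 ∧ a[cnt] = 5 ∧ 2*cnt > 9 ∧ store(a, cnt + 3, n)[n + 3] < n + 3


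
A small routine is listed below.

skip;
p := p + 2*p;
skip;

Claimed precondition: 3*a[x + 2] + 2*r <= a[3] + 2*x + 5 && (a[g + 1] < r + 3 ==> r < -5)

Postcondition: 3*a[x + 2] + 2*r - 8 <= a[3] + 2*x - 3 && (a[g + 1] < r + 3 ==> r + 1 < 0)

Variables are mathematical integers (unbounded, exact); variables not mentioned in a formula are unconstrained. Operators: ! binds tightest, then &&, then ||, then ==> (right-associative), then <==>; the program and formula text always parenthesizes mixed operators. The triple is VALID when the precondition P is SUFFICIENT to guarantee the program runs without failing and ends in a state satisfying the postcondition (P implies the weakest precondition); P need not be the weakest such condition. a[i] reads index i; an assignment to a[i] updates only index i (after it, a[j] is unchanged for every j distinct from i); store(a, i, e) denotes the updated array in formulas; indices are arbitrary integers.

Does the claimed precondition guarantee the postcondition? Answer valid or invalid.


Working backward. After the program, the postcondition 3*a[x + 2] + 2*r - 8 <= a[3] + 2*x - 3 && (a[g + 1] < r + 3 ==> r + 1 < 0) must hold; in canonical form it is 3*a[x + 2] + 2*r <= a[3] + 2*x + 5 && (a[g + 1] < r + 3 ==> r < -1).
Before skip: 3*a[x + 2] + 2*r <= a[3] + 2*x + 5 && (a[g + 1] < r + 3 ==> r < -1)
Before p := p + 2*p: 3*a[x + 2] + 2*r <= a[3] + 2*x + 5 && (a[g + 1] < r + 3 ==> r < -1)
Before skip: 3*a[x + 2] + 2*r <= a[3] + 2*x + 5 && (a[g + 1] < r + 3 ==> r < -1)
The weakest precondition is 3*a[x + 2] + 2*r <= a[3] + 2*x + 5 && (a[g + 1] < r + 3 ==> r < -1).
Check whether 3*a[x + 2] + 2*r <= a[3] + 2*x + 5 && (a[g + 1] < r + 3 ==> r < -5) implies it.
Every state satisfying the precondition satisfies the weakest precondition: the implication holds.
Answer: valid


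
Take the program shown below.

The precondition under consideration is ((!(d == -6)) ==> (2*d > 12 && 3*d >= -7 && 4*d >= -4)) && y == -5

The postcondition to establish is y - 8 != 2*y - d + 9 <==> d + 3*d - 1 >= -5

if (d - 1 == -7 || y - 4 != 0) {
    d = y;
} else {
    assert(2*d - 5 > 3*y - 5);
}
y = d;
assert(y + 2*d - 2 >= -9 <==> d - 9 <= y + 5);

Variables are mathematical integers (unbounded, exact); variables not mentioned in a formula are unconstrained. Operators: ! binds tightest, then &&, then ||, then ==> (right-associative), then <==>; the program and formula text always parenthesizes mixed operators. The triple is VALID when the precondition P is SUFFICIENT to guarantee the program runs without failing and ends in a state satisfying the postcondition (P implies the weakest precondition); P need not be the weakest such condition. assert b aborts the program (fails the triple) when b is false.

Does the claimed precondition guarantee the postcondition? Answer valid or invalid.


Working backward. After the program, the postcondition y - 8 != 2*y - d + 9 <==> d + 3*d - 1 >= -5 must hold; in canonical form it is d != y + 17 <==> 4*d >= -4.
Before assert y + 2*d - 2 >= -9 <==> d - 9 <= y + 5: (2*d + y >= -7 <==> d <= y + 14) && (d != y + 17 <==> 4*d >= -4)
Before y := d: 3*d >= -7 && 4*d >= -4
Then branch requires 3*y >= -7 && 4*y >= -4; else branch requires 2*d > 3*y && 3*d >= -7 && 4*d >= -4.
Before the if: ((d == -6 || y != 4) ==> (3*y >= -7 && 4*y >= -4)) && ((!(d == -6 || y != 4)) ==> (2*d > 3*y && 3*d >= -7 && 4*d >= -4))
The weakest precondition is ((d == -6 || y != 4) ==> (3*y >= -7 && 4*y >= -4)) && ((!(d == -6 || y != 4)) ==> (2*d > 3*y && 3*d >= -7 && 4*d >= -4)).
Check whether ((!(d == -6)) ==> (2*d > 12 && 3*d >= -7 && 4*d >= -4)) && y == -5 implies it.
Countermodel: at the initial state d = -6, y = -5, the precondition holds but the weakest precondition fails.
Answer: invalid


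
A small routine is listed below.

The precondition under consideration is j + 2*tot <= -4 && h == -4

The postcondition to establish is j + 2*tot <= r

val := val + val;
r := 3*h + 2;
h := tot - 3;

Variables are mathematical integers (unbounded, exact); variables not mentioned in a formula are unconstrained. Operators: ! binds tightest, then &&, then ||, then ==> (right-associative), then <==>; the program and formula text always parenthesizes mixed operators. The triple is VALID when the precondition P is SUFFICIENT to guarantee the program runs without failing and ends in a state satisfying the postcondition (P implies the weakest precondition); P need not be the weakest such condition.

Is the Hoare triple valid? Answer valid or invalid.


Working backward. After the program, j + 2*tot <= r must hold.
Before h := tot - 3: j + 2*tot <= r
Before r := 3*h + 2: j + 2*tot <= 3*h + 2
Before val := val + val: j + 2*tot <= 3*h + 2
The weakest precondition is j + 2*tot <= 3*h + 2.
Check whether j + 2*tot <= -4 && h == -4 implies it.
Countermodel: at the initial state h = -4, j = -9, tot = 0, the precondition holds but the weakest precondition fails.
Answer: invalid


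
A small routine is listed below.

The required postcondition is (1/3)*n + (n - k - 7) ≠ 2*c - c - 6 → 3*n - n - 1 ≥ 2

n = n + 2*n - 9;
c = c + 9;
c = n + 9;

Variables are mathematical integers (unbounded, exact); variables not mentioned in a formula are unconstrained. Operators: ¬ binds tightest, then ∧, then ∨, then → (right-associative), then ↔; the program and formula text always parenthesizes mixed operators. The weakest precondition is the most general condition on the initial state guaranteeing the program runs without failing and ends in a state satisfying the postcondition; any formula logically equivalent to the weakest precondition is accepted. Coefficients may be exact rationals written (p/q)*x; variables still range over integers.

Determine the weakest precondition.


Working backward. After the program, the postcondition (1/3)*n + (n - k - 7) ≠ 2*c - c - 6 → 3*n - n - 1 ≥ 2 must hold; in canonical form it is (4/3)*n ≠ c + k + 1 → 2*n ≥ 3.
Before c := n + 9: (1/3)*n ≠ k + 10 → 2*n ≥ 3
Before c := c + 9: (1/3)*n ≠ k + 10 → 2*n ≥ 3
Before n := n + 2*n - 9: n ≠ k + 13 → 6*n ≥ 21
Answer: WP = n ≠ k + 13 → 6*n ≥ 21


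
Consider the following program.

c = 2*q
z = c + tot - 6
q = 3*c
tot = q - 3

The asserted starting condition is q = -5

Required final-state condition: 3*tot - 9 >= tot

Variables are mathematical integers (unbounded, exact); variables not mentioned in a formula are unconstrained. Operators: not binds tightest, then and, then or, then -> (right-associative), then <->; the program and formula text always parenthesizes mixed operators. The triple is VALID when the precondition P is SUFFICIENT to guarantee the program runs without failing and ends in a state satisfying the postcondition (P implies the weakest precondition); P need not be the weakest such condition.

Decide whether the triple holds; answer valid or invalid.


Working backward. After the program, the postcondition 3*tot - 9 >= tot must hold; in canonical form it is 2*tot >= 9.
Before tot := q - 3: 2*q >= 15
Before q := 3*c: 6*c >= 15
Before z := c + tot - 6: 6*c >= 15
Before c := 2*q: 12*q >= 15
The weakest precondition is 12*q >= 15.
Check whether q = -5 implies it.
Countermodel: at the initial state q = -5, the precondition holds but the weakest precondition fails.
Answer: invalid


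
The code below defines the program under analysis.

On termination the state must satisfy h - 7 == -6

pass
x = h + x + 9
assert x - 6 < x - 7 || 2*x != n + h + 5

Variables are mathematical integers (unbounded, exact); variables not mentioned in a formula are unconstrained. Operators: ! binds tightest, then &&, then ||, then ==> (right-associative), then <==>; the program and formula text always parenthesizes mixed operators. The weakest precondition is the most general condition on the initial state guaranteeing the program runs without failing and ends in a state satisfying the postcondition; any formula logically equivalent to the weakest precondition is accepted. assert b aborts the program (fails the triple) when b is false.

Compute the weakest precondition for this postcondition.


Working backward. After the program, the postcondition h - 7 == -6 must hold; in canonical form it is h == 1.
Before assert x - 6 < x - 7 || 2*x != n + h + 5: 2*x != h + n + 5 && h == 1
Before x := h + x + 9: h + 2*x != n - 13 && h == 1
Before skip: h + 2*x != n - 13 && h == 1
Answer: WP = h + 2*x != n - 13 && h == 1


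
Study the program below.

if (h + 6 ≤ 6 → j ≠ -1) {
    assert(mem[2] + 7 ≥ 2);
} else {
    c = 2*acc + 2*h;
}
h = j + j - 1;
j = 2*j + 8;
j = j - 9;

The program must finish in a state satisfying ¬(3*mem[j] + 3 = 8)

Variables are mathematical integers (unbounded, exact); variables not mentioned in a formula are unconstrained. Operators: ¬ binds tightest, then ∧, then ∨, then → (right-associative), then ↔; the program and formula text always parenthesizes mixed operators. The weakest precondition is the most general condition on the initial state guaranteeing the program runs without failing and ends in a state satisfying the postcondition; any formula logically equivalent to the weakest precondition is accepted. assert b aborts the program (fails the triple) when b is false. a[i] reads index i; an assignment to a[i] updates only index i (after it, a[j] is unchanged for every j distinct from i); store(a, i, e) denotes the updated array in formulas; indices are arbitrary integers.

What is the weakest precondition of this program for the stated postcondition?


Working backward. After the program, the postcondition ¬(3*mem[j] + 3 = 8) must hold; in canonical form it is ¬(3*mem[j] = 5).
Before j := j - 9: ¬(3*mem[j - 9] = 5)
Before j := 2*j + 8: ¬(3*mem[2*j - 1] = 5)
Before h := j + j - 1: ¬(3*mem[2*j - 1] = 5)
Then branch requires mem[2] ≥ -5 ∧ (¬(3*mem[2*j - 1] = 5)); else branch requires ¬(3*mem[2*j - 1] = 5).
Before the if: ((h ≤ 0 → j ≠ -1) → (mem[2] ≥ -5 ∧ (¬(3*mem[2*j - 1] = 5)))) ∧ ((¬(h ≤ 0 → j ≠ -1)) → (¬(3*mem[2*j - 1] = 5)))
Answer: WP = ((h ≤ 0 → j ≠ -1) → (mem[2] ≥ -5 ∧ (¬(3*mem[2*j - 1] = 5)))) ∧ ((¬(h ≤ 0 → j ≠ -1)) → (¬(3*mem[2*j - 1] = 5)))


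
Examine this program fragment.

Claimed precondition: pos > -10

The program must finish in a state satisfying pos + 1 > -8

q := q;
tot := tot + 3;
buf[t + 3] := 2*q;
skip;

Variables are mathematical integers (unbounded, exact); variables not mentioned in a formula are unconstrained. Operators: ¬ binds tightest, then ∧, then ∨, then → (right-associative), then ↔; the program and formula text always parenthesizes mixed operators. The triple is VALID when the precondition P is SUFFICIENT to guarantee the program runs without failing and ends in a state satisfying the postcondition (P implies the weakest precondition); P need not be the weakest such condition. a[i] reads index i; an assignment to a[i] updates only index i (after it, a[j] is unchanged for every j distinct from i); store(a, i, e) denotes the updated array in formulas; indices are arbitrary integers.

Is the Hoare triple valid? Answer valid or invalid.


Working backward. After the program, the postcondition pos + 1 > -8 must hold; in canonical form it is pos > -9.
Before skip: pos > -9
Before buf[t + 3] := 2*q: pos > -9
Before tot := tot + 3: pos > -9
Before q := q: pos > -9
The weakest precondition is pos > -9.
Check whether pos > -10 implies it.
Countermodel: at the initial state pos = -9, the precondition holds but the weakest precondition fails.
Answer: invalid


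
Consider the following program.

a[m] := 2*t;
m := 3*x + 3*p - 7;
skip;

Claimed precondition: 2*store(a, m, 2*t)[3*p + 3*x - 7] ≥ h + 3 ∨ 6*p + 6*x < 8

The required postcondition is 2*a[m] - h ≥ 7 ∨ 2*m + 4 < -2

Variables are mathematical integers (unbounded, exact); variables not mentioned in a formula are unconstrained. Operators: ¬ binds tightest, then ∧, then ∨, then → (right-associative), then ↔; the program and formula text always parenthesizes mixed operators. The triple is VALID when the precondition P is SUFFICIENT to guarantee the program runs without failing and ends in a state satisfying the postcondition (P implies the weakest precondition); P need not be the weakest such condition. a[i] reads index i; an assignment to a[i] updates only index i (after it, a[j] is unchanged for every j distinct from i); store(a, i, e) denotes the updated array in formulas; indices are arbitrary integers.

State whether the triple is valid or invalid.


Working backward. After the program, the postcondition 2*a[m] - h ≥ 7 ∨ 2*m + 4 < -2 must hold; in canonical form it is 2*a[m] ≥ h + 7 ∨ 2*m < -6.
Before skip: 2*a[m] ≥ h + 7 ∨ 2*m < -6
Before m := 3*x + 3*p - 7: 2*a[3*p + 3*x - 7] ≥ h + 7 ∨ 6*p + 6*x < 8
Before a[m] := 2*t: 2*store(a, m, 2*t)[3*p + 3*x - 7] ≥ h + 7 ∨ 6*p + 6*x < 8
The weakest precondition is 2*store(a, m, 2*t)[3*p + 3*x - 7] ≥ h + 7 ∨ 6*p + 6*x < 8.
Check whether 2*store(a, m, 2*t)[3*p + 3*x - 7] ≥ h + 3 ∨ 6*p + 6*x < 8 implies it.
Countermodel: at the initial state a = {[-1] = 4, elsewhere 4}, h = -3, m = -1, p = 2, t = 0, x = 0, the precondition holds but the weakest precondition fails.
Answer: invalid
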